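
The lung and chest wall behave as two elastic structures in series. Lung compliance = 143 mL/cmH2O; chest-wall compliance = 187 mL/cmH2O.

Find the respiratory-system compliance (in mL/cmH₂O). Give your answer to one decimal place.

Lung and chest wall are elastances in series: 1/Crs = 1/CL + 1/Ccw.
1/Crs = 1/143 + 1/187 = 0.01234.
Crs = 81.037 mL/cmH2O.

81.0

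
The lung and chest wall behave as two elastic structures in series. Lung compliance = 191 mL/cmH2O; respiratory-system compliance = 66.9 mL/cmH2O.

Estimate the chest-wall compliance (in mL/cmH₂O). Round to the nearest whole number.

1/Ccw = 1/Crs − 1/CL.
1/Ccw = 1/66.9 − 1/191 = 0.009712.
Ccw = 102.97 mL/cmH2O.

103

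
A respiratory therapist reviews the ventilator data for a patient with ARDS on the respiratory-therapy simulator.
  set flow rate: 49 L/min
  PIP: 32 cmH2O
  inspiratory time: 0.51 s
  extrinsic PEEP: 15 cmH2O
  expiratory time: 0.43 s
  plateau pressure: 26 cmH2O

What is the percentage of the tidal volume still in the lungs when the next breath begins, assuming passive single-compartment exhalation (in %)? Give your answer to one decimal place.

21.3

Flow: 49 L/min ÷ 60 = 0.8167 L/s.
Vt = flow × Ti = 0.8167 L/s × 0.51 s × 1000 mL/L = 416.52 mL.
R = (PIP − Pplat)/V̇ = (32 − 26) / 0.8167 = 6.0/0.8167 = 7.347 cmH2O·s/L.
C = Vt/(Pplat − PEEP) = 416.52 / (26 − 15) = 416.52/11.0 = 37.865 mL/cmH2O.
τ = R × C = 7.347 × 0.03787 L/cmH2O = 0.2782 s.
Fraction remaining at end-expiration = e^(−Te/τ) = e^(−0.43/0.2782) = 0.2132 → 21.32%.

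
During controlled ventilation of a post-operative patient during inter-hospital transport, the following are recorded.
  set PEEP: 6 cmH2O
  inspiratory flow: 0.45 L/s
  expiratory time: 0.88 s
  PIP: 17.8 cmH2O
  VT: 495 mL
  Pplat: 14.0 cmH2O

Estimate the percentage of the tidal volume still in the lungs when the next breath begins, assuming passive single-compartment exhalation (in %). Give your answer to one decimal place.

R = (PIP − Pplat)/V̇ = (17.8 − 14.0) / 0.45 = 3.8/0.45 = 8.444 cmH2O·s/L.
C = Vt/(Pplat − PEEP) = 495.0 / (14.0 − 6) = 495.0/8.0 = 61.875 mL/cmH2O.
τ = R × C = 8.444 × 0.06188 L/cmH2O = 0.5225 s.
Fraction remaining at end-expiration = e^(−Te/τ) = e^(−0.88/0.5225) = 0.1856 → 18.56%.

18.6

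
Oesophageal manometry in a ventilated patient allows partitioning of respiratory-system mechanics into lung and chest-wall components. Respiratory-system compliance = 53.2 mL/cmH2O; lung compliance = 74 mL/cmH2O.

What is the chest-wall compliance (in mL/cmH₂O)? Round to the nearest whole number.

1/Ccw = 1/Crs − 1/CL.
1/Ccw = 1/53.2 − 1/74 = 0.005283.
Ccw = 189.29 mL/cmH2O.

189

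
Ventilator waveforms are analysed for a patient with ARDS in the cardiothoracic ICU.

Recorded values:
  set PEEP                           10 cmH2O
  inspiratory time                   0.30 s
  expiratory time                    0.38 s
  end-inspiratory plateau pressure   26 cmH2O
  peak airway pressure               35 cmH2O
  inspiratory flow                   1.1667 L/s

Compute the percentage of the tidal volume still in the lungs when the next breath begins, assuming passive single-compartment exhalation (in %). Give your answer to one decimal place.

10.5

Vt = flow × Ti = 1.1667 L/s × 0.30 s × 1000 mL/L = 350.01 mL.
R = (PIP − Pplat)/V̇ = (35 − 26) / 1.1667 = 9.0/1.1667 = 7.714 cmH2O·s/L.
C = Vt/(Pplat − PEEP) = 350.01 / (26 − 10) = 350.01/16.0 = 21.876 mL/cmH2O.
τ = R × C = 7.714 × 0.02188 L/cmH2O = 0.1688 s.
Fraction remaining at end-expiration = e^(−Te/τ) = e^(−0.38/0.1688) = 0.1053 → 10.53%.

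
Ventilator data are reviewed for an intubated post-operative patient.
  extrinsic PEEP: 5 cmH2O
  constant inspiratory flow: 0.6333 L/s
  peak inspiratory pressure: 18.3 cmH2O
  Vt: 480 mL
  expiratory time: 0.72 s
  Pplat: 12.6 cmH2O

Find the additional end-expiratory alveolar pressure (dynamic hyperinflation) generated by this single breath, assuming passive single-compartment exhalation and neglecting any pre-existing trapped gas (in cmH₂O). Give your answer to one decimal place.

R = (PIP − Pplat)/V̇ = (18.3 − 12.6) / 0.6333 = 5.7/0.6333 = 9.0 cmH2O·s/L.
C = Vt/(Pplat − PEEP) = 480.0 / (12.6 − 5) = 480.0/7.6 = 63.158 mL/cmH2O.
τ = R × C = 9.0 × 0.06316 L/cmH2O = 0.5684 s.
Fraction remaining = e^(−Te/τ) = e^(−0.72/0.5684) = 0.2818; trapped volume = 480.0 × 0.2818 = 135.26 mL.
Additional alveolar pressure from trapping ≈ V_trapped / C = 135.26 / 63.158 = 2.142 cmH2O.

2.1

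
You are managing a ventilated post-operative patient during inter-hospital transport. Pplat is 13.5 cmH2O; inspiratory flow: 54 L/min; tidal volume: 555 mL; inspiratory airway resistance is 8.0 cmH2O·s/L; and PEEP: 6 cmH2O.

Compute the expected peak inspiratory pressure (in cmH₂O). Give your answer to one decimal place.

20.7

Flow: 54 L/min ÷ 60 = 0.9 L/s.
PIP = Pplat + Raw × flow = 13.5 + 8.0 × 0.9 = 13.5 + 7.2 = 20.7 cmH2O.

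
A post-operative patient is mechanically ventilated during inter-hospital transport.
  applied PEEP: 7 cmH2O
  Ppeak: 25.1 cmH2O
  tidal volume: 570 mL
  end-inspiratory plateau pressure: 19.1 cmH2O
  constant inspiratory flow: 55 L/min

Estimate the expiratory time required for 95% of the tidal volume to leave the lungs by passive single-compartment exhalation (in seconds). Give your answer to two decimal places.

Flow: 55 L/min ÷ 60 = 0.9167 L/s.
R = (PIP − Pplat)/V̇ = (25.1 − 19.1) / 0.9167 = 6.0/0.9167 = 6.545 cmH2O·s/L.
C = Vt/(Pplat − PEEP) = 570.0 / (19.1 − 7) = 570.0/12.1 = 47.107 mL/cmH2O.
τ = R × C = 6.545 × 0.04711 L/cmH2O = 0.3083 s.
t = −τ·ln(1 − 0.95) = −0.3083·ln(0.05) = 0.9236 s.

0.92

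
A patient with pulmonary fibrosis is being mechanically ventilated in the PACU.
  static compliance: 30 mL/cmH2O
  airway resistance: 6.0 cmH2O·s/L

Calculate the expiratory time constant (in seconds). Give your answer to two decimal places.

0.18

τ = R × C = 6.0 × 30 mL/cmH2O = 6.0 × 0.030 L/cmH2O = 0.18 s.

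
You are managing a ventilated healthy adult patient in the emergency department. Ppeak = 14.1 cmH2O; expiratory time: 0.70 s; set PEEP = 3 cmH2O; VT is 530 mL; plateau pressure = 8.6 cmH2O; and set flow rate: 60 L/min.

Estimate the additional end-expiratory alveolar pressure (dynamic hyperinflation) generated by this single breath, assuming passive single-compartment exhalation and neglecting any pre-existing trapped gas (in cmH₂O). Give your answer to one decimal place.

1.5

Flow: 60 L/min ÷ 60 = 1 L/s.
R = (PIP − Pplat)/V̇ = (14.1 − 8.6) / 1 = 5.5/1 = 5.5 cmH2O·s/L.
C = Vt/(Pplat − PEEP) = 530.0 / (8.6 − 3) = 530.0/5.6 = 94.643 mL/cmH2O.
τ = R × C = 5.5 × 0.09464 L/cmH2O = 0.5205 s.
Fraction remaining = e^(−Te/τ) = e^(−0.70/0.5205) = 0.2606; trapped volume = 530.0 × 0.2606 = 138.12 mL.
Additional alveolar pressure from trapping ≈ V_trapped / C = 138.12 / 94.643 = 1.459 cmH2O.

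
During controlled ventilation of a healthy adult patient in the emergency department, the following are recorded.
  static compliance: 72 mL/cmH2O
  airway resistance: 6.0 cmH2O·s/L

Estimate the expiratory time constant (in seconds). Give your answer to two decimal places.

τ = R × C = 6.0 × 72 mL/cmH2O = 6.0 × 0.072 L/cmH2O = 0.432 s.

0.43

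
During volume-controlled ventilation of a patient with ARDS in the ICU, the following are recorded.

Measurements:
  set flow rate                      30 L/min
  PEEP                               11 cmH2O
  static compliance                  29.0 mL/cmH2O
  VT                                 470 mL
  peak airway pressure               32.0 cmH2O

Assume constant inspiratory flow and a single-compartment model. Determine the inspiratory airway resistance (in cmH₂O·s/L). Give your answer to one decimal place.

Flow: 30 L/min ÷ 60 = 0.5 L/s.
Equation of motion (constant flow): PIP = Vt/C + R·V̇ + PEEP.
R·V̇ = PIP − Vt/C − PEEP = 32.0 − 470/29.0 − 11 = 32.0 − 16.207 − 11 = 4.793 cmH2O.
R = 4.793 / 0.5 = 9.586 cmH2O·s/L.

9.6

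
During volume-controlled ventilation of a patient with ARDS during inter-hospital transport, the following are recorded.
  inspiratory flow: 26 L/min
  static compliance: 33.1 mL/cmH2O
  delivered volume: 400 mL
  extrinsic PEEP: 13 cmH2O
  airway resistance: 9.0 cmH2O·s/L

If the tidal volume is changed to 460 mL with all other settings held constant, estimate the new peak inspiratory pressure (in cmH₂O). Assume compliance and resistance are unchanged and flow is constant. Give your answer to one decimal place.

30.8

Flow: 26 L/min ÷ 60 = 0.4333 L/s.
PIP = Vt/C + R·V̇ + PEEP (constant-flow equation of motion).
Only the elastic term changes: ΔPIP = ΔVt / C = (460 − 400) / 33.1 = 1.813 cmH2O.
Original PIP = 400/33.1 + 9.0×0.4333 + 13 = 28.984 cmH2O; new PIP = 28.984 + (1.813) = 30.797 cmH2O.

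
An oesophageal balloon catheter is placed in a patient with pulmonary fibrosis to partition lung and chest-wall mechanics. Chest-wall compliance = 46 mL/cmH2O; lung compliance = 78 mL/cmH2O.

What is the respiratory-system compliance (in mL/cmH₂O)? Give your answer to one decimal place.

28.9

Lung and chest wall are elastances in series: 1/Crs = 1/CL + 1/Ccw.
1/Crs = 1/78 + 1/46 = 0.03456.
Crs = 28.935 mL/cmH2O.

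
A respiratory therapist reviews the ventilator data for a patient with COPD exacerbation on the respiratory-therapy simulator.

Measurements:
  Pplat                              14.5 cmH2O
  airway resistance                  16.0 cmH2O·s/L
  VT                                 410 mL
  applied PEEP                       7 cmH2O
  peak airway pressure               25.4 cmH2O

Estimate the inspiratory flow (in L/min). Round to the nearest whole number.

flow = (PIP − Pplat) / Raw = (25.4 − 14.5) / 16.0 = 0.6813 L/s × 60 = 40.878 L/min.

41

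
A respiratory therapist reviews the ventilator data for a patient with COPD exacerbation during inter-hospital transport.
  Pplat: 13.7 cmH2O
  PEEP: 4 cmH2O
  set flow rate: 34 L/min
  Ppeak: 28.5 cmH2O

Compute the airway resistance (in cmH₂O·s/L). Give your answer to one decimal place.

26.1

Flow: 34 L/min ÷ 60 = 0.5667 L/s.
Raw = (PIP − Pplat) / flow = (28.5 − 13.7) / 0.5667 = 14.8 / 0.5667 = 26.116 cmH2O·s/L.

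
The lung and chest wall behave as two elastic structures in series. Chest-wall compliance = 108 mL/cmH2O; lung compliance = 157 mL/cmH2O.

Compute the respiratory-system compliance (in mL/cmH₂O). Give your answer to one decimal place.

Lung and chest wall are elastances in series: 1/Crs = 1/CL + 1/Ccw.
1/Crs = 1/157 + 1/108 = 0.01563.
Crs = 63.98 mL/cmH2O.

64.0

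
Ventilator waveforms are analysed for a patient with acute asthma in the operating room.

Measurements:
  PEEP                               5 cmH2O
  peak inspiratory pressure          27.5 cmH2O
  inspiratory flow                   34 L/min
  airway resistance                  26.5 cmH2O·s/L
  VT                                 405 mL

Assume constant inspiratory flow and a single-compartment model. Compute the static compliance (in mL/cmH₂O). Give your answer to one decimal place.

54.1

Flow: 34 L/min ÷ 60 = 0.5667 L/s.
Equation of motion (constant flow): PIP = Vt/C + R·V̇ + PEEP.
Vt/C = PIP − R·V̇ − PEEP = 27.5 − 26.5×0.5667 − 5 = 27.5 − 15.018 − 5 = 7.482 cmH2O.
C = Vt / 7.482 = 405 / 7.482 = 54.13 mL/cmH2O.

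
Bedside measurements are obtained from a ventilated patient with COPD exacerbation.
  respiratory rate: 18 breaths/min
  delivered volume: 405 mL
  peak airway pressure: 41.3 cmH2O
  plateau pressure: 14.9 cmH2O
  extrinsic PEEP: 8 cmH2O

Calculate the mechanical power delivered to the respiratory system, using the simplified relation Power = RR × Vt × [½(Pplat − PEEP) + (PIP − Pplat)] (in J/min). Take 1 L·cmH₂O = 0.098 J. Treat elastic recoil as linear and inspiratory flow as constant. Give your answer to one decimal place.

21.3

Per-breath work = Vt × [½(Pplat−PEEP) + (PIP−Pplat)] = 0.405 × [0.5×6.9 + 26.4] = 0.405 × 29.85 = 12.089 L·cmH2O.
Power = 18 × 12.089 = 217.6 L·cmH2O/min.
× 0.098 J/(L·cmH2O) → 21.325 J/min.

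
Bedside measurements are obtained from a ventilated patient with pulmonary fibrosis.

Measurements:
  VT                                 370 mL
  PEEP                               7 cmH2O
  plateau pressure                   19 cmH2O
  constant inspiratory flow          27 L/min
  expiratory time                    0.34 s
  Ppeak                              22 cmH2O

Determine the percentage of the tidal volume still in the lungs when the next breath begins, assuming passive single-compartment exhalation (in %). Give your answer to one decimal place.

19.1

Flow: 27 L/min ÷ 60 = 0.45 L/s.
R = (PIP − Pplat)/V̇ = (22 − 19) / 0.45 = 3.0/0.45 = 6.667 cmH2O·s/L.
C = Vt/(Pplat − PEEP) = 370.0 / (19 − 7) = 370.0/12.0 = 30.833 mL/cmH2O.
τ = R × C = 6.667 × 0.03083 L/cmH2O = 0.2055 s.
Fraction remaining at end-expiration = e^(−Te/τ) = e^(−0.34/0.2055) = 0.1912 → 19.12%.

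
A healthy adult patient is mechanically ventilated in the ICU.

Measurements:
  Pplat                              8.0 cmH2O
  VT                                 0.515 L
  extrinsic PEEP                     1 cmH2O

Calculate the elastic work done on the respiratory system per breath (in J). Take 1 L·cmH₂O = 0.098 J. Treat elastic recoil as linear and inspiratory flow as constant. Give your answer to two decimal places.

Elastic work ≈ ½ × (Pplat − PEEP) × Vt = 0.5 × (8.0 − 1) × 0.515 L = 0.5 × 7.0 × 0.515 = 1.803 L·cmH2O.
× 0.098 J/(L·cmH2O) → 0.1767 J.

0.18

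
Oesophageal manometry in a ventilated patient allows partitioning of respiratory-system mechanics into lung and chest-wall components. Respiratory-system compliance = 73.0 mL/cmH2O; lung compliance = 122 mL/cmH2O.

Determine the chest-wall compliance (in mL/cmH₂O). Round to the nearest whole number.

1/Ccw = 1/Crs − 1/CL.
1/Ccw = 1/73.0 − 1/122 = 0.005502.
Ccw = 181.75 mL/cmH2O.

182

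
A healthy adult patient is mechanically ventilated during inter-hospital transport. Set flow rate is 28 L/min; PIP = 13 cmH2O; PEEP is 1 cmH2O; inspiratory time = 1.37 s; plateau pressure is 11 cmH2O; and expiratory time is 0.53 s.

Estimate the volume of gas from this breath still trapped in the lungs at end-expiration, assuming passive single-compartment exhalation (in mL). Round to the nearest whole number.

Flow: 28 L/min ÷ 60 = 0.4667 L/s.
Vt = flow × Ti = 0.4667 L/s × 1.37 s × 1000 mL/L = 639.38 mL.
R = (PIP − Pplat)/V̇ = (13 − 11) / 0.4667 = 2.0/0.4667 = 4.285 cmH2O·s/L.
C = Vt/(Pplat − PEEP) = 639.38 / (11 − 1) = 639.38/10.0 = 63.938 mL/cmH2O.
τ = R × C = 4.285 × 0.06394 L/cmH2O = 0.274 s.
Fraction remaining = e^(−Te/τ) = e^(−0.53/0.274) = 0.1445.
Trapped volume = 639.38 × 0.1445 = 92.39 mL.

92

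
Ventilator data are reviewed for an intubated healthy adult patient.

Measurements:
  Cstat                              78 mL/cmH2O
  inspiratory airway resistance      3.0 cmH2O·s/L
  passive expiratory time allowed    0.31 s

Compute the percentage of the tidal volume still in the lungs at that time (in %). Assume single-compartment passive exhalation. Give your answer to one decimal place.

26.6

τ = R × C = 3.0 × 78 mL/cmH2O = 3.0 × 0.078 L/cmH2O = 0.234 s.
Passive exhalation: V(t)/V₀ = e^(−t/τ) = e^(−0.31/0.234) = 0.2659.
Fraction remaining = 0.2659 → 26.59%.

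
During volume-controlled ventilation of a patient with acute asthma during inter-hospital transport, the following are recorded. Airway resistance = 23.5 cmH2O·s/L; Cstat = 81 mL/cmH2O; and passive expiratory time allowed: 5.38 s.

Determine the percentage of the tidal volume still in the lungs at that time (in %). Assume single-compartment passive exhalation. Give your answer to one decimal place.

τ = R × C = 23.5 × 81 mL/cmH2O = 23.5 × 0.081 L/cmH2O = 1.904 s.
Passive exhalation: V(t)/V₀ = e^(−t/τ) = e^(−5.38/1.904) = 0.05927.
Fraction remaining = 0.05927 → 5.927%.

5.9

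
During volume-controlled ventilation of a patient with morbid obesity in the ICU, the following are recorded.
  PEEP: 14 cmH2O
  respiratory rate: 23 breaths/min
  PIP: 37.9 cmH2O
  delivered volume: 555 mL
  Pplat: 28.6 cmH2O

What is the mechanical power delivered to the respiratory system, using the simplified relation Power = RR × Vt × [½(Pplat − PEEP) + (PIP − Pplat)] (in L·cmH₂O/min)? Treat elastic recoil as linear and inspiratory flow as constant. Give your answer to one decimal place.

Per-breath work = Vt × [½(Pplat−PEEP) + (PIP−Pplat)] = 0.555 × [0.5×14.6 + 9.3] = 0.555 × 16.6 = 9.213 L·cmH2O.
Power = 23 × 9.213 = 211.9 L·cmH2O/min.

211.9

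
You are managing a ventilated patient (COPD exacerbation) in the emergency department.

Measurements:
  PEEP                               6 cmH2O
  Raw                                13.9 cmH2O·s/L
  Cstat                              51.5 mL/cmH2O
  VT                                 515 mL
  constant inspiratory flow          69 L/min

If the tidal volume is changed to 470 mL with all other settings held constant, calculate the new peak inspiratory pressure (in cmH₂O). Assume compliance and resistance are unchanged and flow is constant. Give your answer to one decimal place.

31.1

Flow: 69 L/min ÷ 60 = 1.15 L/s.
PIP = Vt/C + R·V̇ + PEEP (constant-flow equation of motion).
Only the elastic term changes: ΔPIP = ΔVt / C = (470 − 515) / 51.5 = -0.8738 cmH2O.
Original PIP = 515/51.5 + 13.9×1.15 + 6 = 31.985 cmH2O; new PIP = 31.985 + (-0.8738) = 31.111 cmH2O.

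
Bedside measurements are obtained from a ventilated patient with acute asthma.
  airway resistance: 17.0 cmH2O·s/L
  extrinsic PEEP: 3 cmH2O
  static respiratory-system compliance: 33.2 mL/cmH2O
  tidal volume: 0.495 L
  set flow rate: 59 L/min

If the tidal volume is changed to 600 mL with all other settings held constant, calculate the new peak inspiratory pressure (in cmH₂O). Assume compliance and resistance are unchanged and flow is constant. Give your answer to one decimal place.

37.8

Flow: 59 L/min ÷ 60 = 0.9833 L/s.
PIP = Vt/C + R·V̇ + PEEP (constant-flow equation of motion).
Only the elastic term changes: ΔPIP = ΔVt / C = (600 − 495) / 33.2 = 3.163 cmH2O.
Original PIP = 495/33.2 + 17.0×0.9833 + 3 = 34.626 cmH2O; new PIP = 34.626 + (3.163) = 37.789 cmH2O.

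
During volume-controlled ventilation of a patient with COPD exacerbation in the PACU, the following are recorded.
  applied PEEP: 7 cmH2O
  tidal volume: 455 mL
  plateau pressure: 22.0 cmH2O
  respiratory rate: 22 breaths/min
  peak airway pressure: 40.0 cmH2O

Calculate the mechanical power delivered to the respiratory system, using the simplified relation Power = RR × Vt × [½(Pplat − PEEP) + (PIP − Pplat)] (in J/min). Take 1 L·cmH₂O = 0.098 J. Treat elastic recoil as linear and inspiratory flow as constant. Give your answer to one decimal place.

25.0

Per-breath work = Vt × [½(Pplat−PEEP) + (PIP−Pplat)] = 0.455 × [0.5×15.0 + 18.0] = 0.455 × 25.5 = 11.603 L·cmH2O.
Power = 22 × 11.603 = 255.27 L·cmH2O/min.
× 0.098 J/(L·cmH2O) → 25.016 J/min.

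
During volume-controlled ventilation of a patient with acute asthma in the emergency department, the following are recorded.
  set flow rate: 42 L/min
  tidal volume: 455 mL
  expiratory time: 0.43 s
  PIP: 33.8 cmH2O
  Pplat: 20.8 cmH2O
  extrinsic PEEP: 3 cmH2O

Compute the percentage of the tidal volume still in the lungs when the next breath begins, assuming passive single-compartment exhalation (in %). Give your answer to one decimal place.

40.4

Flow: 42 L/min ÷ 60 = 0.7 L/s.
R = (PIP − Pplat)/V̇ = (33.8 − 20.8) / 0.7 = 13.0/0.7 = 18.571 cmH2O·s/L.
C = Vt/(Pplat − PEEP) = 455.0 / (20.8 − 3) = 455.0/17.8 = 25.562 mL/cmH2O.
τ = R × C = 18.571 × 0.02556 L/cmH2O = 0.4747 s.
Fraction remaining at end-expiration = e^(−Te/τ) = e^(−0.43/0.4747) = 0.4042 → 40.42%.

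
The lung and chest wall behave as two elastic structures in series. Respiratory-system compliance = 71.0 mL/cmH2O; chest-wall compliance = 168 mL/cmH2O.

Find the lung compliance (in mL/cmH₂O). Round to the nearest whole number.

1/CL = 1/Crs − 1/Ccw.
1/CL = 1/71.0 − 1/168 = 0.008132.
CL = 122.97 mL/cmH2O.

123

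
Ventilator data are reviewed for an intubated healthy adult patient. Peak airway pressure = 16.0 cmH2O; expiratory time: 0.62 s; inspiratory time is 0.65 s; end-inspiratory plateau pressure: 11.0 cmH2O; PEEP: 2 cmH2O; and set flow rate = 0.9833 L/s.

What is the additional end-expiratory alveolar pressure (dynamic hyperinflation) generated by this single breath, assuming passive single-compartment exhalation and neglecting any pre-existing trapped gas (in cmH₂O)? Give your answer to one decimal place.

1.6

Vt = flow × Ti = 0.9833 L/s × 0.65 s × 1000 mL/L = 639.15 mL.
R = (PIP − Pplat)/V̇ = (16.0 − 11.0) / 0.9833 = 5.0/0.9833 = 5.085 cmH2O·s/L.
C = Vt/(Pplat − PEEP) = 639.15 / (11.0 − 2) = 639.15/9.0 = 71.017 mL/cmH2O.
τ = R × C = 5.085 × 0.07102 L/cmH2O = 0.3611 s.
Fraction remaining = e^(−Te/τ) = e^(−0.62/0.3611) = 0.1796; trapped volume = 639.15 × 0.1796 = 114.79 mL.
Additional alveolar pressure from trapping ≈ V_trapped / C = 114.79 / 71.017 = 1.616 cmH2O.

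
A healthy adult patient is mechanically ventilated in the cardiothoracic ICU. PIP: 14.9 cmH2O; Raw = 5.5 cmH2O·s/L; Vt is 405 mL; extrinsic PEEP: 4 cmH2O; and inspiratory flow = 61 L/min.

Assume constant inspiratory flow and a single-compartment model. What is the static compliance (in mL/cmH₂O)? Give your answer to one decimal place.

Flow: 61 L/min ÷ 60 = 1.0167 L/s.
Equation of motion (constant flow): PIP = Vt/C + R·V̇ + PEEP.
Vt/C = PIP − R·V̇ − PEEP = 14.9 − 5.5×1.0167 − 4 = 14.9 − 5.592 − 4 = 5.308 cmH2O.
C = Vt / 5.308 = 405 / 5.308 = 76.3 mL/cmH2O.

76.3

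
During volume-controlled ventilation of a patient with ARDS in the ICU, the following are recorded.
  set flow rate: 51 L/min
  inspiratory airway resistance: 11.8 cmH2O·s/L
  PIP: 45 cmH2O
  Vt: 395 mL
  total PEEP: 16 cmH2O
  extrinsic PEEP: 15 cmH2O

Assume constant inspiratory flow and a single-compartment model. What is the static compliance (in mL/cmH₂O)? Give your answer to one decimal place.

20.8

Flow: 51 L/min ÷ 60 = 0.85 L/s.
Total PEEP = 16 cmH2O (set 15 + intrinsic 1); this is the baseline alveolar pressure.
Equation of motion (constant flow): PIP = Vt/C + R·V̇ + PEEP.
Vt/C = PIP − R·V̇ − PEEP = 45 − 11.8×0.85 − 16 = 45 − 10.03 − 16 = 18.97 cmH2O.
C = Vt / 18.97 = 395 / 18.97 = 20.822 mL/cmH2O.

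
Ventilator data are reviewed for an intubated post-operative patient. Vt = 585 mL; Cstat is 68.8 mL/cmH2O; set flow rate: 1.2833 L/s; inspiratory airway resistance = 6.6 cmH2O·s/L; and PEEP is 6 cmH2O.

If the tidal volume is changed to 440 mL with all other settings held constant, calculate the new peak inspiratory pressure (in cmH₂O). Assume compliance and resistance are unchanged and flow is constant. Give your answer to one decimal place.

20.9

PIP = Vt/C + R·V̇ + PEEP (constant-flow equation of motion).
Only the elastic term changes: ΔPIP = ΔVt / C = (440 − 585) / 68.8 = -2.108 cmH2O.
Original PIP = 585/68.8 + 6.6×1.2833 + 6 = 22.973 cmH2O; new PIP = 22.973 + (-2.108) = 20.865 cmH2O.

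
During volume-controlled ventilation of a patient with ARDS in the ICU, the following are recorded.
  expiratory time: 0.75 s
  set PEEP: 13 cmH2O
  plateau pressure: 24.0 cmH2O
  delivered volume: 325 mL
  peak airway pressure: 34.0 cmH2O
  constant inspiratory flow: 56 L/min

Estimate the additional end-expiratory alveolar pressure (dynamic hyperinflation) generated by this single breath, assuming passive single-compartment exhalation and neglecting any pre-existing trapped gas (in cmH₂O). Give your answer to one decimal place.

Flow: 56 L/min ÷ 60 = 0.9333 L/s.
R = (PIP − Pplat)/V̇ = (34.0 − 24.0) / 0.9333 = 10.0/0.9333 = 10.715 cmH2O·s/L.
C = Vt/(Pplat − PEEP) = 325.0 / (24.0 − 13) = 325.0/11.0 = 29.545 mL/cmH2O.
τ = R × C = 10.715 × 0.02955 L/cmH2O = 0.3166 s.
Fraction remaining = e^(−Te/τ) = e^(−0.75/0.3166) = 0.09358; trapped volume = 325.0 × 0.09358 = 30.414 mL.
Additional alveolar pressure from trapping ≈ V_trapped / C = 30.414 / 29.545 = 1.029 cmH2O.

1.0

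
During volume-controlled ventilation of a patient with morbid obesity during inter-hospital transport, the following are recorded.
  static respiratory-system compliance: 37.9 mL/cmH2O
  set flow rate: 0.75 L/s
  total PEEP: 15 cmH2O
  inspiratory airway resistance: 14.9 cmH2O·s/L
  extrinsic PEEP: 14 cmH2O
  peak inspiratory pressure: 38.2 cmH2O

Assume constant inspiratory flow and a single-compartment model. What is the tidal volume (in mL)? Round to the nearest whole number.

456

Total PEEP = 15 cmH2O (set 14 + intrinsic 1); this is the baseline alveolar pressure.
Equation of motion (constant flow): PIP = Vt/C + R·V̇ + PEEP.
Vt/C = PIP − R·V̇ − PEEP = 38.2 − 11.175 − 15 = 12.025 cmH2O.
Vt = C × 12.025 = 37.9 × 12.025 = 455.75 mL.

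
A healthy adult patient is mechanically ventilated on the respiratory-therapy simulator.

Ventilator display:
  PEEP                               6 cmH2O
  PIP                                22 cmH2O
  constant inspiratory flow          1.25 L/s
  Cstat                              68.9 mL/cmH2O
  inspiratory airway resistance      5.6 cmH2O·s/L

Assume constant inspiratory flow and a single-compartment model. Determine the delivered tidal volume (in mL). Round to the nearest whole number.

Equation of motion (constant flow): PIP = Vt/C + R·V̇ + PEEP.
Vt/C = PIP − R·V̇ − PEEP = 22 − 7.0 − 6 = 9.0 cmH2O.
Vt = C × 9.0 = 68.9 × 9.0 = 620.1 mL.

620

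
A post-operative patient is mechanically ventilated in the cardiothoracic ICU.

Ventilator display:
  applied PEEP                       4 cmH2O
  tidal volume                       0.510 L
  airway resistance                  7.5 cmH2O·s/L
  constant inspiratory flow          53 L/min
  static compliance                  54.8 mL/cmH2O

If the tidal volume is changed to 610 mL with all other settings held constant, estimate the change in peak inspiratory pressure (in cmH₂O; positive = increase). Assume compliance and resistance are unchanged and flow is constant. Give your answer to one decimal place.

PIP = Vt/C + R·V̇ + PEEP (constant-flow equation of motion).
Only the elastic term changes: ΔPIP = ΔVt / C = (610 − 510) / 54.8 = 1.825 cmH2O.

1.8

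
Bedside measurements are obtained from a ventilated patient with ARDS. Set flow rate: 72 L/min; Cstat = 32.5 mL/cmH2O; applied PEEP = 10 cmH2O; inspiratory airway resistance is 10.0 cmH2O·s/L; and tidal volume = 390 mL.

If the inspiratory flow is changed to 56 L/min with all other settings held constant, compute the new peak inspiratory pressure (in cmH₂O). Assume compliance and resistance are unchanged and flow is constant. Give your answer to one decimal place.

31.3

Flow: 72 L/min ÷ 60 = 1.2 L/s.
New flow: 56 L/min ÷ 60 = 0.9333 L/s.
PIP = Vt/C + R·V̇ + PEEP (constant-flow equation of motion).
Only the resistive term changes: ΔPIP = R × ΔV̇ = 10.0 × (0.9333 − 1.2) = 10.0 × -0.2667 = -2.667 cmH2O.
Original PIP = 390/32.5 + 10.0×1.2 + 10 = 34.0 cmH2O; new PIP = 34.0 + (-2.667) = 31.333 cmH2O.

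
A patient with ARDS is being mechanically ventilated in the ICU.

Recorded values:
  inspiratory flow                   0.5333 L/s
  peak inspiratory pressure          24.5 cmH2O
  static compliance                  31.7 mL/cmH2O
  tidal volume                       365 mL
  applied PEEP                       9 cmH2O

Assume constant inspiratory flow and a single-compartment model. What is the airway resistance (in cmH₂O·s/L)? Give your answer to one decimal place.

Equation of motion (constant flow): PIP = Vt/C + R·V̇ + PEEP.
R·V̇ = PIP − Vt/C − PEEP = 24.5 − 365/31.7 − 9 = 24.5 − 11.514 − 9 = 3.986 cmH2O.
R = 3.986 / 0.5333 = 7.474 cmH2O·s/L.

7.5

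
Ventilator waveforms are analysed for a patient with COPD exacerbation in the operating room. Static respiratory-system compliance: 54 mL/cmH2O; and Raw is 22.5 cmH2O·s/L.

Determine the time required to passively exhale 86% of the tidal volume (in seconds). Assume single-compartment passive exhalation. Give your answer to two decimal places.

τ = R × C = 22.5 × 54 mL/cmH2O = 22.5 × 0.054 L/cmH2O = 1.215 s.
Exhaled fraction f = 1 − e^(−t/τ) → t = −τ·ln(1 − f) = −1.215·ln(0.14) = 2.389 s.

2.39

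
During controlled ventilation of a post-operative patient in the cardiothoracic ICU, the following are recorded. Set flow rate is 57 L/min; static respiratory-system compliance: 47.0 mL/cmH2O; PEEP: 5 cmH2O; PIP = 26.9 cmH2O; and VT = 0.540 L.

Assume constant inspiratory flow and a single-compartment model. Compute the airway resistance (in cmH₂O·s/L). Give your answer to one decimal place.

11.0

Flow: 57 L/min ÷ 60 = 0.95 L/s.
Equation of motion (constant flow): PIP = Vt/C + R·V̇ + PEEP.
R·V̇ = PIP − Vt/C − PEEP = 26.9 − 540/47.0 − 5 = 26.9 − 11.489 − 5 = 10.411 cmH2O.
R = 10.411 / 0.95 = 10.959 cmH2O·s/L.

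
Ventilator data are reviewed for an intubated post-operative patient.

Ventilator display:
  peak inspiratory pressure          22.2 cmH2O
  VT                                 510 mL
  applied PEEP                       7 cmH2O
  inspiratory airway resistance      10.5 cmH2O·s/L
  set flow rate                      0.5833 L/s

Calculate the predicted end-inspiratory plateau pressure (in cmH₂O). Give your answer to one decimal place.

16.1

Pplat = PIP − Raw × flow = 22.2 − 10.5 × 0.5833 = 22.2 − 6.125 = 16.075 cmH2O.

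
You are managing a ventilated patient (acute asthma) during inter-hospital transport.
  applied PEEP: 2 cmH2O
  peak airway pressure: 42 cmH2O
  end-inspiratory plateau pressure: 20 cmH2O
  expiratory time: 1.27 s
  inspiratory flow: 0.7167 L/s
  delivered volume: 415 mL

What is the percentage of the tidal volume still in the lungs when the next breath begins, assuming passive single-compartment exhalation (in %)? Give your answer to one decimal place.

16.6

R = (PIP − Pplat)/V̇ = (42 − 20) / 0.7167 = 22.0/0.7167 = 30.696 cmH2O·s/L.
C = Vt/(Pplat − PEEP) = 415.0 / (20 − 2) = 415.0/18.0 = 23.056 mL/cmH2O.
τ = R × C = 30.696 × 0.02306 L/cmH2O = 0.7078 s.
Fraction remaining at end-expiration = e^(−Te/τ) = e^(−1.27/0.7078) = 0.1662 → 16.62%.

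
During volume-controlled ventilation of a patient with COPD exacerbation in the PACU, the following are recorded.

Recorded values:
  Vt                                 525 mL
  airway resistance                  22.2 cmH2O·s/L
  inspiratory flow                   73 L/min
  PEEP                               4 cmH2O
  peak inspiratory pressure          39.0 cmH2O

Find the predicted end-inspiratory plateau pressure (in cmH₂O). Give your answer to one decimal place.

Flow: 73 L/min ÷ 60 = 1.2167 L/s.
Pplat = PIP − Raw × flow = 39.0 − 22.2 × 1.2167 = 39.0 − 27.011 = 11.989 cmH2O.

12.0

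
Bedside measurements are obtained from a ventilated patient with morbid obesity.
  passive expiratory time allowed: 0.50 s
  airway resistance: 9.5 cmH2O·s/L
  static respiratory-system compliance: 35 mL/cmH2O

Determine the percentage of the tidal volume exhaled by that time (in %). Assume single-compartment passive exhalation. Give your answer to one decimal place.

77.8

τ = R × C = 9.5 × 35 mL/cmH2O = 9.5 × 0.035 L/cmH2O = 0.3325 s.
Passive exhalation: V(t)/V₀ = e^(−t/τ) = e^(−0.50/0.3325) = 0.2223.
Fraction exhaled = 1 − 0.2223 = 0.7777 → 77.77%.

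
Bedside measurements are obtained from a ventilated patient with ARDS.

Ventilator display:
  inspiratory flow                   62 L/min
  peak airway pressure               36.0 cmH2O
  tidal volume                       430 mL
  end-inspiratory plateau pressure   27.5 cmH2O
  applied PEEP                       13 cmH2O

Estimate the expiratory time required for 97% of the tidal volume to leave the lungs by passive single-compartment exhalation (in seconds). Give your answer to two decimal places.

Flow: 62 L/min ÷ 60 = 1.0333 L/s.
R = (PIP − Pplat)/V̇ = (36.0 − 27.5) / 1.0333 = 8.5/1.0333 = 8.226 cmH2O·s/L.
C = Vt/(Pplat − PEEP) = 430.0 / (27.5 − 13) = 430.0/14.5 = 29.655 mL/cmH2O.
τ = R × C = 8.226 × 0.02966 L/cmH2O = 0.244 s.
t = −τ·ln(1 − 0.97) = −0.244·ln(0.03) = 0.8556 s.

0.86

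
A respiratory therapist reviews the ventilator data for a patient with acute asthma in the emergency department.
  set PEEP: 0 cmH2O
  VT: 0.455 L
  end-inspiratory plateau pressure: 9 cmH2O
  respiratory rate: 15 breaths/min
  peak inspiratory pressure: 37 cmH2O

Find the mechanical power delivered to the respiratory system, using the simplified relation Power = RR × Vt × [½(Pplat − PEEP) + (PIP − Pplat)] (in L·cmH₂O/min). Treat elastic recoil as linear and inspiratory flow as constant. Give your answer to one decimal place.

Per-breath work = Vt × [½(Pplat−PEEP) + (PIP−Pplat)] = 0.455 × [0.5×9.0 + 28.0] = 0.455 × 32.5 = 14.788 L·cmH2O.
Power = 15 × 14.788 = 221.82 L·cmH2O/min.

221.8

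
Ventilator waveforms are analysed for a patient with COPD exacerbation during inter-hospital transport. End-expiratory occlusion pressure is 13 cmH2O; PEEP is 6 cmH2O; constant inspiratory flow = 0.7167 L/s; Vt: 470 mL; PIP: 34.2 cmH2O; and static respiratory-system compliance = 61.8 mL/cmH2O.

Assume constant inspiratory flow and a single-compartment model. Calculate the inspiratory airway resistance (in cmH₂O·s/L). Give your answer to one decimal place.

Total PEEP = 13 cmH2O (set 6 + intrinsic 7); this is the baseline alveolar pressure.
Equation of motion (constant flow): PIP = Vt/C + R·V̇ + PEEP.
R·V̇ = PIP − Vt/C − PEEP = 34.2 − 470/61.8 − 13 = 34.2 − 7.605 − 13 = 13.595 cmH2O.
R = 13.595 / 0.7167 = 18.969 cmH2O·s/L.

19.0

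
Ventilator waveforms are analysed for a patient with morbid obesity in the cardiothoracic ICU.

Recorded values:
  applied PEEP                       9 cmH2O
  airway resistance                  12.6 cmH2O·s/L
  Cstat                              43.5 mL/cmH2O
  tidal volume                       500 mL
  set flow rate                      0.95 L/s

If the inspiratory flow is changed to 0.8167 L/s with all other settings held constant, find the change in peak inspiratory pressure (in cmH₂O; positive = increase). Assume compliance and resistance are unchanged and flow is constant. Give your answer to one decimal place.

-1.7

PIP = Vt/C + R·V̇ + PEEP (constant-flow equation of motion).
Only the resistive term changes: ΔPIP = R × ΔV̇ = 12.6 × (0.8167 − 0.95) = 12.6 × -0.1333 = -1.68 cmH2O.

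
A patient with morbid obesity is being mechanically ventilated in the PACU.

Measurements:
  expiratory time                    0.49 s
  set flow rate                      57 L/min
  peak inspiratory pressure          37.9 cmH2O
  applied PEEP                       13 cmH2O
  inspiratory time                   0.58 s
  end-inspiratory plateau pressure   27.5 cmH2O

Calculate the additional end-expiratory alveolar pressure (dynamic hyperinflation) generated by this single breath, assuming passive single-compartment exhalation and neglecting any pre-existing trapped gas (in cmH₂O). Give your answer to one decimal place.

Flow: 57 L/min ÷ 60 = 0.95 L/s.
Vt = flow × Ti = 0.95 L/s × 0.58 s × 1000 mL/L = 551.0 mL.
R = (PIP − Pplat)/V̇ = (37.9 − 27.5) / 0.95 = 10.4/0.95 = 10.947 cmH2O·s/L.
C = Vt/(Pplat − PEEP) = 551.0 / (27.5 − 13) = 551.0/14.5 = 38.0 mL/cmH2O.
τ = R × C = 10.947 × 0.038 L/cmH2O = 0.416 s.
Fraction remaining = e^(−Te/τ) = e^(−0.49/0.416) = 0.3079; trapped volume = 551.0 × 0.3079 = 169.65 mL.
Additional alveolar pressure from trapping ≈ V_trapped / C = 169.65 / 38.0 = 4.464 cmH2O.

4.5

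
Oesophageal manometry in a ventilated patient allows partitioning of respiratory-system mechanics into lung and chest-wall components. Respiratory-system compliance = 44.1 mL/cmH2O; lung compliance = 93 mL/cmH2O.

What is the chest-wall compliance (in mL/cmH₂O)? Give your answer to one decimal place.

83.9

1/Ccw = 1/Crs − 1/CL.
1/Ccw = 1/44.1 − 1/93 = 0.01192.
Ccw = 83.893 mL/cmH2O.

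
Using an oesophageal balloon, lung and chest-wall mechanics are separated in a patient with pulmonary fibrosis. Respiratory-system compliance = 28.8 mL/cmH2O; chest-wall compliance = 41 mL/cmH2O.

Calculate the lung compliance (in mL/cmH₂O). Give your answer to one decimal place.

96.8

1/CL = 1/Crs − 1/Ccw.
1/CL = 1/28.8 − 1/41 = 0.01033.
CL = 96.805 mL/cmH2O.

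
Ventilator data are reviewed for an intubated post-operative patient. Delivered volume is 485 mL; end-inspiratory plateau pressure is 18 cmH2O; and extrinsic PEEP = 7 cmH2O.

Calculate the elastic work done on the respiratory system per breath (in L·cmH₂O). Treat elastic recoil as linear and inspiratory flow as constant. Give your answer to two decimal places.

Elastic work ≈ ½ × (Pplat − PEEP) × Vt = 0.5 × (18 − 7) × 0.485 L = 0.5 × 11.0 × 0.485 = 2.668 L·cmH2O.

2.67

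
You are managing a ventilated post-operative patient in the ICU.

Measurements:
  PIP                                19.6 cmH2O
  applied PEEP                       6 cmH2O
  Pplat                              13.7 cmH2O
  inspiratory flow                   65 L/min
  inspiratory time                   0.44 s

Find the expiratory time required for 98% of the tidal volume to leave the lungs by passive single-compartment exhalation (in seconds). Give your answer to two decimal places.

Flow: 65 L/min ÷ 60 = 1.0833 L/s.
Vt = flow × Ti = 1.0833 L/s × 0.44 s × 1000 mL/L = 476.65 mL.
R = (PIP − Pplat)/V̇ = (19.6 − 13.7) / 1.0833 = 5.9/1.0833 = 5.446 cmH2O·s/L.
C = Vt/(Pplat − PEEP) = 476.65 / (13.7 − 6) = 476.65/7.7 = 61.903 mL/cmH2O.
τ = R × C = 5.446 × 0.0619 L/cmH2O = 0.3371 s.
t = −τ·ln(1 − 0.98) = −0.3371·ln(0.02) = 1.319 s.

1.32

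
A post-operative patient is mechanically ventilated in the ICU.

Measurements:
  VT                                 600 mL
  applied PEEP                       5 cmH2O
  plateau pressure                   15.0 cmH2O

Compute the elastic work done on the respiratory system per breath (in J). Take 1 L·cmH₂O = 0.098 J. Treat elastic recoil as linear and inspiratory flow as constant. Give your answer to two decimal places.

0.29

Elastic work ≈ ½ × (Pplat − PEEP) × Vt = 0.5 × (15.0 − 5) × 0.600 L = 0.5 × 10.0 × 0.600 = 3.0 L·cmH2O.
× 0.098 J/(L·cmH2O) → 0.294 J.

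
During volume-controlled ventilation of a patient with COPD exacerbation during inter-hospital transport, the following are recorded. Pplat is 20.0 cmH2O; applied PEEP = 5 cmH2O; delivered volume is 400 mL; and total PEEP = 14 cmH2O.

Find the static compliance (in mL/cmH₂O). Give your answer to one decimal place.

End-expiratory occlusion gives total PEEP = 14 cmH2O (intrinsic PEEP = 14 − 5 = 9). Use total PEEP for the elastic gradient.
Cstat = Vt / (Pplat − PEEPtotal) = 400 / (20.0 − 14) = 400 / 6.0 = 66.667 mL/cmH2O.

66.7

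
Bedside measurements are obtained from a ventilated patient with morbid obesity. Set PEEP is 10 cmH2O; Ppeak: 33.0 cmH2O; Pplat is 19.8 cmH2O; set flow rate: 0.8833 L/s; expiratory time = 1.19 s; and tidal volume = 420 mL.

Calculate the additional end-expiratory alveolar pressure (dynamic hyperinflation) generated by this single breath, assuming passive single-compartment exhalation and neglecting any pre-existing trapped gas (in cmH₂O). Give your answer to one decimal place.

1.5

R = (PIP − Pplat)/V̇ = (33.0 − 19.8) / 0.8833 = 13.2/0.8833 = 14.944 cmH2O·s/L.
C = Vt/(Pplat − PEEP) = 420.0 / (19.8 − 10) = 420.0/9.8 = 42.857 mL/cmH2O.
τ = R × C = 14.944 × 0.04286 L/cmH2O = 0.6405 s.
Fraction remaining = e^(−Te/τ) = e^(−1.19/0.6405) = 0.156; trapped volume = 420.0 × 0.156 = 65.52 mL.
Additional alveolar pressure from trapping ≈ V_trapped / C = 65.52 / 42.857 = 1.529 cmH2O.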